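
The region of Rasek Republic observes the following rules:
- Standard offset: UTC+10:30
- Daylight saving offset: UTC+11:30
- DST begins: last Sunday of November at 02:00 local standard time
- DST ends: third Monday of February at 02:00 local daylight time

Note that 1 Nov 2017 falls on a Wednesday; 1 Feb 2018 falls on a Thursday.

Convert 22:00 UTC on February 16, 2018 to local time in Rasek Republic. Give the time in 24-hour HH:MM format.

1 November 2017 is a Wednesday, so Sundays fall on 5, 12, 19, 26; the last is November 26.
1 February 2018 is a Thursday, so the first Monday is February 5 and the third is February 19.
At the standard offset (UTC+10:30), 22:00 UTC + 10h30m = 08:30 Rasek Republic standard time (rolling into the next day, 17 February 2018).
Daylight saving runs 26 November 2017 – 19 February 2018; the standard-time date in Rasek Republic, February 17, 2018, is inside that window, so Rasek Republic is at UTC+11:30.
22:00 UTC + 11h30m = 09:30 local (rolling into the next day, 17 February 2018).

09:30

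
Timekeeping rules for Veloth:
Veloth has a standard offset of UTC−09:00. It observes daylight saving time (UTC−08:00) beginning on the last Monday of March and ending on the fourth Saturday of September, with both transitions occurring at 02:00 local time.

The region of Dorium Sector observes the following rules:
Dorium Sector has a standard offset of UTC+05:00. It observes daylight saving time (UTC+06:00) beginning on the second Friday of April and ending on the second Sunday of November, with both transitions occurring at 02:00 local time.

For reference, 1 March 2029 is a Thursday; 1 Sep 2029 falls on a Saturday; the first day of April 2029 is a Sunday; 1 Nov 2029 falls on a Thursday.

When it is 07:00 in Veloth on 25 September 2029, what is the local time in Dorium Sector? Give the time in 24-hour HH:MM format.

22:00

1 March 2029 is a Thursday, so Mondays fall on 5, 12, 19, 26; the last is March 26.
1 September 2029 is a Saturday, so the first Saturday is September 1 and the fourth is September 22.
25 September 2029 does not fall between 26 March and 22 September, so daylight saving is not in effect and Veloth is at UTC−09:00.
07:00 Veloth + 9h = 16:00 UTC.
1 April 2029 is a Sunday, so the first Friday is April 6 and the second is April 13.
1 November 2029 is a Thursday, so the first Sunday is November 4 and the second is November 11.
At the standard offset (UTC+05:00), 16:00 UTC + 5h = 21:00 Dorium Sector standard time.
The standard-time date in Dorium Sector, 25 September 2029, falls between 13 April and 11 November, so daylight saving is in effect and Dorium Sector is at UTC+06:00.
16:00 UTC + 6h = 22:00 Dorium Sector.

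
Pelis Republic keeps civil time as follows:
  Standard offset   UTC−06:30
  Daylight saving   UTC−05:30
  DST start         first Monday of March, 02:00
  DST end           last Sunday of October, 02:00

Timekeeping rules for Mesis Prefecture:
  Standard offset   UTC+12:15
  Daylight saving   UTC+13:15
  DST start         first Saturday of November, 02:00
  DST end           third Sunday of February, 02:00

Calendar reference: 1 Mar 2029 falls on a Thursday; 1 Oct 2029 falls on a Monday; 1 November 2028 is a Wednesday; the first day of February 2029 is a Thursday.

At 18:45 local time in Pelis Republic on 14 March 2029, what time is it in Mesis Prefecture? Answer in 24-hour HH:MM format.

1 March 2029 is a Thursday, so the first Monday is March 5.
1 October 2029 is a Monday, so Sundays fall on 7, 14, 21, 28; the last is October 28.
Daylight saving runs 5 March – 28 October; 14 March 2029 is inside that window, so Pelis Republic is at UTC−05:30.
18:45 Pelis Republic + 5h30m = 00:15 UTC (rolling into the next day, 15 March 2029).
1 November 2028 is a Wednesday, so the first Saturday is November 4.
1 February 2029 is a Thursday, so the first Sunday is February 4 and the third is February 18.
At the standard offset (UTC+12:15), 00:15 UTC + 12h15m = 12:30 Mesis Prefecture standard time.
Daylight saving runs 4 November 2028 – 18 February 2029; the standard-time date in Mesis Prefecture, 15 March 2029, is outside that window, so Mesis Prefecture is on standard time at UTC+12:15.
00:15 UTC + 12h15m = 12:30 Mesis Prefecture.

12:30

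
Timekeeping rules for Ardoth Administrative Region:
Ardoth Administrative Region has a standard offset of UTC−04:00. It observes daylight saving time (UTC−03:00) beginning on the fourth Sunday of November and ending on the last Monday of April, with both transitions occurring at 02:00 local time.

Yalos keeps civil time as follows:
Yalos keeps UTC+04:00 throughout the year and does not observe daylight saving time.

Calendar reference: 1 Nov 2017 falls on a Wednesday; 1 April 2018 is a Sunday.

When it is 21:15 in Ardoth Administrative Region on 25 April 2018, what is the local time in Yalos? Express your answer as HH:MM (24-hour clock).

04:15

1 November 2017 is a Wednesday, so the first Sunday is November 5 and the fourth is November 26.
1 April 2018 is a Sunday, so Mondays fall on 2, 9, 16, 23, 30; the last is April 30.
25 April 2018 lies within the daylight-saving period (26 November 2017 – 30 April 2018), so Ardoth Administrative Region is on daylight time, UTC−03:00.
21:15 Ardoth Administrative Region + 3h = 00:15 UTC (rolling into the next day, 26 April 2018).
Yalos has no daylight saving, so its offset is UTC+04:00 year-round.
00:15 UTC + 4h = 04:15 Yalos.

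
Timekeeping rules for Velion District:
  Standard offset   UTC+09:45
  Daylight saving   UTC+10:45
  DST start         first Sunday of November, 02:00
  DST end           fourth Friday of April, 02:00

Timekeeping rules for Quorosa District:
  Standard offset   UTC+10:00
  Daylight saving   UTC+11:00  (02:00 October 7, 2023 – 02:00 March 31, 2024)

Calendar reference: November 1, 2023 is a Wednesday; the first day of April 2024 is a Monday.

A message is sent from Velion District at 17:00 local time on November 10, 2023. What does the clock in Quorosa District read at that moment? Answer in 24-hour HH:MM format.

1 November 2023 is a Wednesday, so the first Sunday is November 5.
1 April 2024 is a Monday, so the first Friday is April 5 and the fourth is April 26.
Daylight saving runs 5 November 2023 – 26 April 2024; November 10, 2023 is inside that window, so Velion District is at UTC+10:45.
17:00 Velion District − 10h45m = 06:15 UTC.
At the standard offset (UTC+10:00), 06:15 UTC + 10h = 16:15 Quorosa District standard time.
Daylight saving runs 7 October 2023 – 31 March 2024; the standard-time date in Quorosa District, November 10, 2023, is inside that window, so Quorosa District is at UTC+11:00.
06:15 UTC + 11h = 17:15 Quorosa District.

17:15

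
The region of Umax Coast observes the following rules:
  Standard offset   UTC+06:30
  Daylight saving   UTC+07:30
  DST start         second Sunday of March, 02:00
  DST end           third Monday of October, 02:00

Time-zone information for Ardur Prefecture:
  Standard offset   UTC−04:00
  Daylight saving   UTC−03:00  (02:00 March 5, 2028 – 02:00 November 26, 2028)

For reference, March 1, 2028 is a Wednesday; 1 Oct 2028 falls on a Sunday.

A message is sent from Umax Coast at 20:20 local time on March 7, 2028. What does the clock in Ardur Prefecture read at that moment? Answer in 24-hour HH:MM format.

10:50

1 March 2028 is a Wednesday, so the first Sunday is March 5 and the second is March 12.
1 October 2028 is a Sunday, so the first Monday is October 2 and the third is October 16.
March 7, 2028 does not fall between 12 March and 16 October, so daylight saving is not in effect and Umax Coast is at UTC+06:30.
20:20 Umax Coast − 6h30m = 13:50 UTC.
At the standard offset (UTC−04:00), 13:50 UTC − 4h = 09:50 Ardur Prefecture standard time.
Daylight saving runs 5 March – 26 November; the standard-time date in Ardur Prefecture, March 7, 2028, is inside that window, so Ardur Prefecture is at UTC−03:00.
13:50 UTC − 3h = 10:50 Ardur Prefecture.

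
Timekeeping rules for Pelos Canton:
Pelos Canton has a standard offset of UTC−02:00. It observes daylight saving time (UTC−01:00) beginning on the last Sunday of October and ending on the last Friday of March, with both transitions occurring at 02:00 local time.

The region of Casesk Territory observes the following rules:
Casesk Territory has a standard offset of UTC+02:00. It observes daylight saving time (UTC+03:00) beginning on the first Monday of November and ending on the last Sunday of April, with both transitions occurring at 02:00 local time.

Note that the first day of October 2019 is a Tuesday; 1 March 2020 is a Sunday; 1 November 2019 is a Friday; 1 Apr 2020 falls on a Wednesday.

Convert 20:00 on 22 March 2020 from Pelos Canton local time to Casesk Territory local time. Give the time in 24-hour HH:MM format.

00:00

1 October 2019 is a Tuesday, so Sundays fall on 6, 13, 20, 27; the last is October 27.
1 March 2020 is a Sunday, so Fridays fall on 6, 13, 20, 27; the last is March 27.
Daylight saving runs 27 October 2019 – 27 March 2020; 22 March 2020 is inside that window, so Pelos Canton is at UTC−01:00.
20:00 Pelos Canton + 1h = 21:00 UTC.
1 November 2019 is a Friday, so the first Monday is November 4.
1 April 2020 is a Wednesday, so Sundays fall on 5, 12, 19, 26; the last is April 26.
At the standard offset (UTC+02:00), 21:00 UTC + 2h = 23:00 Casesk Territory standard time.
Daylight saving runs 4 November 2019 – 26 April 2020; the standard-time date in Casesk Territory, 22 March 2020, is inside that window, so Casesk Territory is at UTC+03:00.
21:00 UTC + 3h = 00:00 Casesk Territory (rolling into the next day, 23 March 2020).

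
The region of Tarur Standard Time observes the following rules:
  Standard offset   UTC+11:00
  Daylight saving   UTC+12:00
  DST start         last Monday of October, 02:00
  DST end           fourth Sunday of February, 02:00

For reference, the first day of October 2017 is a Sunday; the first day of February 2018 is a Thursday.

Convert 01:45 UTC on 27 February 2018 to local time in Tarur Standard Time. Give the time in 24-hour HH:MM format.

1 October 2017 is a Sunday, so Mondays fall on 2, 9, 16, 23, 30; the last is October 30.
1 February 2018 is a Thursday, so the first Sunday is February 4 and the fourth is February 25.
At the standard offset (UTC+11:00), 01:45 UTC + 11h = 12:45 Tarur Standard Time standard time.
The standard-time date in Tarur Standard Time, 27 February 2018, is outside the daylight-saving period (30 October 2017 – 25 February 2018), so Tarur Standard Time is on standard time, UTC+11:00.
01:45 UTC + 11h = 12:45 local.

12:45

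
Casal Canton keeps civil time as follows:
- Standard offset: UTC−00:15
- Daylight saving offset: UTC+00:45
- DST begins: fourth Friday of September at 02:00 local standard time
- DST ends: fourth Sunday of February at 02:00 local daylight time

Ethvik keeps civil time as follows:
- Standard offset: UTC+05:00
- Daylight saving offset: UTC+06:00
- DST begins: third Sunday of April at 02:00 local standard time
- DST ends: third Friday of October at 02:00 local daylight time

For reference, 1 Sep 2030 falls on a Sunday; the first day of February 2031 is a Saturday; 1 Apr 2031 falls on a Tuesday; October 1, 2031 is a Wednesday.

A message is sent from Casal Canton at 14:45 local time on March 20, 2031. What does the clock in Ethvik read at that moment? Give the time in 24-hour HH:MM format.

20:00

1 September 2030 is a Sunday, so the first Friday is September 6 and the fourth is September 27.
1 February 2031 is a Saturday, so the first Sunday is February 2 and the fourth is February 23.
March 20, 2031 is outside the daylight-saving period (27 September 2030 – 23 February 2031), so Casal Canton is on standard time, UTC−00:15.
14:45 Casal Canton + 0h15m = 15:00 UTC.
1 April 2031 is a Tuesday, so the first Sunday is April 6 and the third is April 20.
1 October 2031 is a Wednesday, so the first Friday is October 3 and the third is October 17.
At the standard offset (UTC+05:00), 15:00 UTC + 5h = 20:00 Ethvik standard time.
Daylight saving runs 20 April – 17 October; the standard-time date in Ethvik, March 20, 2031, is outside that window, so Ethvik is on standard time at UTC+05:00.
15:00 UTC + 5h = 20:00 Ethvik.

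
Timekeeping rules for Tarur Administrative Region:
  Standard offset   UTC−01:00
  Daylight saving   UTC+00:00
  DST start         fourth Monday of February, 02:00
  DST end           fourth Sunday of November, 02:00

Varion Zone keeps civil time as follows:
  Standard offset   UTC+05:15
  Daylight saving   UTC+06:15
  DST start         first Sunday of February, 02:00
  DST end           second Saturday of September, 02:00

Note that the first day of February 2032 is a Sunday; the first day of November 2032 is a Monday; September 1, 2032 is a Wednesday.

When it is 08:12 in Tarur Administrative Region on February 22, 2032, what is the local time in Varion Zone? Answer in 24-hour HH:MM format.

1 February 2032 is a Sunday, so the first Monday is February 2 and the fourth is February 23.
1 November 2032 is a Monday, so the first Sunday is November 7 and the fourth is November 28.
February 22, 2032 does not fall between 23 February and 28 November, so daylight saving is not in effect and Tarur Administrative Region is at UTC−01:00.
08:12 Tarur Administrative Region + 1h = 09:12 UTC.
1 February 2032 is a Sunday, so the first Sunday is February 1.
1 September 2032 is a Wednesday, so the first Saturday is September 4 and the second is September 11.
At the standard offset (UTC+05:15), 09:12 UTC + 5h15m = 14:27 Varion Zone standard time.
The standard-time date in Varion Zone, February 22, 2032, falls between 1 February and 11 September, so daylight saving is in effect and Varion Zone is at UTC+06:15.
09:12 UTC + 6h15m = 15:27 Varion Zone.

15:27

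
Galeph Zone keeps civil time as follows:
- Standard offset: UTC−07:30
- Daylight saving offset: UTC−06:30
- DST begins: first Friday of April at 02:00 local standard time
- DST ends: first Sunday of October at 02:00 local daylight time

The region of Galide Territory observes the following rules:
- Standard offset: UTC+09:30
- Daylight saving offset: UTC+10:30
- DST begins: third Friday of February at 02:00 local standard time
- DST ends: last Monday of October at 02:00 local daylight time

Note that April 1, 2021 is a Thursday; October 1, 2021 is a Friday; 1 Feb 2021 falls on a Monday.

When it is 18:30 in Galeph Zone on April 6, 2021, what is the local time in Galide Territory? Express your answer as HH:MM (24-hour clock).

11:30

1 April 2021 is a Thursday, so the first Friday is April 2.
1 October 2021 is a Friday, so the first Sunday is October 3.
April 6, 2021 falls between 2 April and 3 October, so daylight saving is in effect and Galeph Zone is at UTC−06:30.
18:30 Galeph Zone + 6h30m = 01:00 UTC (rolling into the next day, 7 April 2021).
1 February 2021 is a Monday, so the first Friday is February 5 and the third is February 19.
1 October 2021 is a Friday, so Mondays fall on 4, 11, 18, 25; the last is October 25.
At the standard offset (UTC+09:30), 01:00 UTC + 9h30m = 10:30 Galide Territory standard time.
Daylight saving runs 19 February – 25 October; the standard-time date in Galide Territory, April 7, 2021, is inside that window, so Galide Territory is at UTC+10:30.
01:00 UTC + 10h30m = 11:30 Galide Territory.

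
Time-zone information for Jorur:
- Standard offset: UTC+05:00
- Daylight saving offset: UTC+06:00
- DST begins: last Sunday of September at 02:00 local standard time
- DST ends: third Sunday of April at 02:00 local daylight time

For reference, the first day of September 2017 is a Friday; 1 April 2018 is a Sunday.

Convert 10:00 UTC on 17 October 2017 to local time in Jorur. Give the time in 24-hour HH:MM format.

1 September 2017 is a Friday, so Sundays fall on 3, 10, 17, 24; the last is September 24.
1 April 2018 is a Sunday, so the first Sunday is April 1 and the third is April 15.
At the standard offset (UTC+05:00), 10:00 UTC + 5h = 15:00 Jorur standard time.
The standard-time date in Jorur, 17 October 2017, lies within the daylight-saving period (24 September 2017 – 15 April 2018), so Jorur is on daylight time, UTC+06:00.
10:00 UTC + 6h = 16:00 local.

16:00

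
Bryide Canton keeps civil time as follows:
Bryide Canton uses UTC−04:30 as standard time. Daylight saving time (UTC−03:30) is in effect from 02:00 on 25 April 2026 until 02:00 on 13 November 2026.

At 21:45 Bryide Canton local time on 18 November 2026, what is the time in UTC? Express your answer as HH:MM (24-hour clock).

18 November 2026 does not fall between 25 April and 13 November, so daylight saving is not in effect and Bryide Canton is at UTC−04:30.
21:45 local + 4h30m = 02:15 UTC (rolling into the next day, 19 November 2026).

02:15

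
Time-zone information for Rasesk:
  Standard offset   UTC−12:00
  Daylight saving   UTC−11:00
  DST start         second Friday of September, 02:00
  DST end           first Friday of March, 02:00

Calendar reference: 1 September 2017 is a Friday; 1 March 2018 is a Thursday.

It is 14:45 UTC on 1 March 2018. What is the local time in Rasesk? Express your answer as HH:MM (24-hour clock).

03:45

1 September 2017 is a Friday, so the first Friday is September 1 and the second is September 8.
1 March 2018 is a Thursday, so the first Friday is March 2.
At the standard offset (UTC−12:00), 14:45 UTC − 12h = 02:45 Rasesk standard time.
Daylight saving runs 8 September 2017 – 2 March 2018; the standard-time date in Rasesk, 1 March 2018, is inside that window, so Rasesk is at UTC−11:00.
14:45 UTC − 11h = 03:45 local.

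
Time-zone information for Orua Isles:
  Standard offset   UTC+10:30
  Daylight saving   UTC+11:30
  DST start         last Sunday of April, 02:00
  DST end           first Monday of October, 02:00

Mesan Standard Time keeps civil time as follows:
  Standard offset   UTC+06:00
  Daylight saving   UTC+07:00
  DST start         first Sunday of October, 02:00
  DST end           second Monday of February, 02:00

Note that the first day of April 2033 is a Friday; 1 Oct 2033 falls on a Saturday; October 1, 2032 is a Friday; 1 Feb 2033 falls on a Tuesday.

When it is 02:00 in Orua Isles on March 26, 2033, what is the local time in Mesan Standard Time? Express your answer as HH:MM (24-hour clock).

21:30

1 April 2033 is a Friday, so Sundays fall on 3, 10, 17, 24; the last is April 24.
1 October 2033 is a Saturday, so the first Monday is October 3.
Daylight saving runs 24 April – 3 October; March 26, 2033 is outside that window, so Orua Isles is on standard time at UTC+10:30.
02:00 Orua Isles − 10h30m = 15:30 UTC (rolling into the previous day, 25 March 2033).
1 October 2032 is a Friday, so the first Sunday is October 3.
1 February 2033 is a Tuesday, so the first Monday is February 7 and the second is February 14.
At the standard offset (UTC+06:00), 15:30 UTC + 6h = 21:30 Mesan Standard Time standard time.
Daylight saving runs 3 October 2032 – 14 February 2033; the standard-time date in Mesan Standard Time, March 25, 2033, is outside that window, so Mesan Standard Time is on standard time at UTC+06:00.
15:30 UTC + 6h = 21:30 Mesan Standard Time.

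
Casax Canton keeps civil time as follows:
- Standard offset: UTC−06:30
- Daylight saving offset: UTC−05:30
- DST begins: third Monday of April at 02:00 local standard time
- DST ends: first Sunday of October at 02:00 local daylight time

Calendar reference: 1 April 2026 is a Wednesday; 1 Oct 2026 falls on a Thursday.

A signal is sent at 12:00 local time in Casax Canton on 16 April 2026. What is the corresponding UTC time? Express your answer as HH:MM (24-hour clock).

18:30

1 April 2026 is a Wednesday, so the first Monday is April 6 and the third is April 20.
1 October 2026 is a Thursday, so the first Sunday is October 4.
16 April 2026 does not fall between 20 April and 4 October, so daylight saving is not in effect and Casax Canton is at UTC−06:30.
12:00 local + 6h30m = 18:30 UTC.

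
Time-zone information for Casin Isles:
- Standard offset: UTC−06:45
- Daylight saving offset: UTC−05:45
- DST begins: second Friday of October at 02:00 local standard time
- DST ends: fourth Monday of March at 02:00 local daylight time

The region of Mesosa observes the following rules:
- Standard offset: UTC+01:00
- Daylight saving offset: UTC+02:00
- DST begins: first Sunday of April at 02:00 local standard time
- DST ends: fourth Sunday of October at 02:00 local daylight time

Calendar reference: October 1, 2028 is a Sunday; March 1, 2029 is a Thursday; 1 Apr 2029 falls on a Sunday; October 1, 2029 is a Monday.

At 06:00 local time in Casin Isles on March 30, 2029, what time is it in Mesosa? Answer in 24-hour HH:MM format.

1 October 2028 is a Sunday, so the first Friday is October 6 and the second is October 13.
1 March 2029 is a Thursday, so the first Monday is March 5 and the fourth is March 26.
March 30, 2029 is outside the daylight-saving period (13 October 2028 – 26 March 2029), so Casin Isles is on standard time, UTC−06:45.
06:00 Casin Isles + 6h45m = 12:45 UTC.
1 April 2029 is a Sunday, so the first Sunday is April 1.
1 October 2029 is a Monday, so the first Sunday is October 7 and the fourth is October 28.
At the standard offset (UTC+01:00), 12:45 UTC + 1h = 13:45 Mesosa standard time.
The standard-time date in Mesosa, March 30, 2029, does not fall between 1 April and 28 October, so daylight saving is not in effect and Mesosa is at UTC+01:00.
12:45 UTC + 1h = 13:45 Mesosa.

13:45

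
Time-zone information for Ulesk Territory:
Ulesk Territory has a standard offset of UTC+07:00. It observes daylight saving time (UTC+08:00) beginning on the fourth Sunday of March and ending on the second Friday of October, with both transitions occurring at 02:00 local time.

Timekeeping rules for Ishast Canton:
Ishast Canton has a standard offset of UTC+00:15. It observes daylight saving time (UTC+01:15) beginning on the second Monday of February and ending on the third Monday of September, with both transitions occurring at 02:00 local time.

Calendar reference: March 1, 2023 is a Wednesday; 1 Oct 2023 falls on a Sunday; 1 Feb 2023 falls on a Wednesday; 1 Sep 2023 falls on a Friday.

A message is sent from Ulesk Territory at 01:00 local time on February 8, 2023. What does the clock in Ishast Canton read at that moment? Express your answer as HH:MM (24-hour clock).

18:15

1 March 2023 is a Wednesday, so the first Sunday is March 5 and the fourth is March 26.
1 October 2023 is a Sunday, so the first Friday is October 6 and the second is October 13.
February 8, 2023 is outside the daylight-saving period (26 March – 13 October), so Ulesk Territory is on standard time, UTC+07:00.
01:00 Ulesk Territory − 7h = 18:00 UTC (rolling into the previous day, 7 February 2023).
1 February 2023 is a Wednesday, so the first Monday is February 6 and the second is February 13.
1 September 2023 is a Friday, so the first Monday is September 4 and the third is September 18.
At the standard offset (UTC+00:15), 18:00 UTC + 0h15m = 18:15 Ishast Canton standard time.
The standard-time date in Ishast Canton, February 7, 2023, is outside the daylight-saving period (13 February – 18 September), so Ishast Canton is on standard time, UTC+00:15.
18:00 UTC + 0h15m = 18:15 Ishast Canton.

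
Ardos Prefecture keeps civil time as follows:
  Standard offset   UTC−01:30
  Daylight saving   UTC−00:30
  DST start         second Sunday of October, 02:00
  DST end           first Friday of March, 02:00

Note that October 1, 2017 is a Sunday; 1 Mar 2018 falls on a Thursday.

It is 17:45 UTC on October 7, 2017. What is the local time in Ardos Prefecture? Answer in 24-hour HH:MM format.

16:15

1 October 2017 is a Sunday, so the first Sunday is October 1 and the second is October 8.
1 March 2018 is a Thursday, so the first Friday is March 2.
At the standard offset (UTC−01:30), 17:45 UTC − 1h30m = 16:15 Ardos Prefecture standard time.
Daylight saving runs 8 October 2017 – 2 March 2018; the standard-time date in Ardos Prefecture, October 7, 2017, is outside that window, so Ardos Prefecture is on standard time at UTC−01:30.
17:45 UTC − 1h30m = 16:15 local.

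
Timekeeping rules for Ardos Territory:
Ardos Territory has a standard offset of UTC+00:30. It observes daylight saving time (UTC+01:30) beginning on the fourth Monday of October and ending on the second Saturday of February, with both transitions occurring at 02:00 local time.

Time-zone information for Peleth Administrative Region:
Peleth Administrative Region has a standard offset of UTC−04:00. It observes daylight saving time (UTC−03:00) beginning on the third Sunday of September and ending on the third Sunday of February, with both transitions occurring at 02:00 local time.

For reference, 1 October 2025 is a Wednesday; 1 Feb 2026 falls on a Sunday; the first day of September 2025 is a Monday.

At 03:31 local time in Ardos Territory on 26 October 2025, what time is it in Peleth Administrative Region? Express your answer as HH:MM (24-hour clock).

1 October 2025 is a Wednesday, so the first Monday is October 6 and the fourth is October 27.
1 February 2026 is a Sunday, so the first Saturday is February 7 and the second is February 14.
26 October 2025 does not fall between 27 October 2025 and 14 February 2026, so daylight saving is not in effect and Ardos Territory is at UTC+00:30.
03:31 Ardos Territory − 0h30m = 03:01 UTC.
1 September 2025 is a Monday, so the first Sunday is September 7 and the third is September 21.
1 February 2026 is a Sunday, so the first Sunday is February 1 and the third is February 15.
At the standard offset (UTC−04:00), 03:01 UTC − 4h = 23:01 Peleth Administrative Region standard time (rolling into the previous day, 25 October 2025).
Daylight saving runs 21 September 2025 – 15 February 2026; the standard-time date in Peleth Administrative Region, 25 October 2025, is inside that window, so Peleth Administrative Region is at UTC−03:00.
03:01 UTC − 3h = 00:01 Peleth Administrative Region.

00:01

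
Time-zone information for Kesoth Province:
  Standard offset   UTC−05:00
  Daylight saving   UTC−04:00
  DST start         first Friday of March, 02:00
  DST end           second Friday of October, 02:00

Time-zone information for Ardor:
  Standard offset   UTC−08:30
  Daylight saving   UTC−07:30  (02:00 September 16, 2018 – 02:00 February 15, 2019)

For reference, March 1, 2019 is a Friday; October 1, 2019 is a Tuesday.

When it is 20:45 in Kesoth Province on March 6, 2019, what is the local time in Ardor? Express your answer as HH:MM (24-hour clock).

16:15

1 March 2019 is a Friday, so the first Friday is March 1.
1 October 2019 is a Tuesday, so the first Friday is October 4 and the second is October 11.
Daylight saving runs 1 March – 11 October; March 6, 2019 is inside that window, so Kesoth Province is at UTC−04:00.
20:45 Kesoth Province + 4h = 00:45 UTC (rolling into the next day, 7 March 2019).
At the standard offset (UTC−08:30), 00:45 UTC − 8h30m = 16:15 Ardor standard time (rolling into the previous day, 6 March 2019).
The standard-time date in Ardor, March 6, 2019, does not fall between 16 September 2018 and 15 February 2019, so daylight saving is not in effect and Ardor is at UTC−08:30.
00:45 UTC − 8h30m = 16:15 Ardor (rolling into the previous day, 6 March 2019).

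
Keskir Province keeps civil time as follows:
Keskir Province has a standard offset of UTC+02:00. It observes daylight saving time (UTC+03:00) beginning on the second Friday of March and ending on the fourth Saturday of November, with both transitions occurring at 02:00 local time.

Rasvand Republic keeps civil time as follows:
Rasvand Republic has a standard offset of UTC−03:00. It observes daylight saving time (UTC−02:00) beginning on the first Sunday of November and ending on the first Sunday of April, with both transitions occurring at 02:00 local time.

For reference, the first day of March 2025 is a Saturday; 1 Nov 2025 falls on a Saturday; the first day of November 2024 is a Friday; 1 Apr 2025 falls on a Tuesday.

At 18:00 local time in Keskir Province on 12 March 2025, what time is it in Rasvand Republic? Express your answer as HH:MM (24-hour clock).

1 March 2025 is a Saturday, so the first Friday is March 7 and the second is March 14.
1 November 2025 is a Saturday, so the first Saturday is November 1 and the fourth is November 22.
Daylight saving runs 14 March – 22 November; 12 March 2025 is outside that window, so Keskir Province is on standard time at UTC+02:00.
18:00 Keskir Province − 2h = 16:00 UTC.
1 November 2024 is a Friday, so the first Sunday is November 3.
1 April 2025 is a Tuesday, so the first Sunday is April 6.
At the standard offset (UTC−03:00), 16:00 UTC − 3h = 13:00 Rasvand Republic standard time.
The standard-time date in Rasvand Republic, 12 March 2025, falls between 3 November 2024 and 6 April 2025, so daylight saving is in effect and Rasvand Republic is at UTC−02:00.
16:00 UTC − 2h = 14:00 Rasvand Republic.

14:00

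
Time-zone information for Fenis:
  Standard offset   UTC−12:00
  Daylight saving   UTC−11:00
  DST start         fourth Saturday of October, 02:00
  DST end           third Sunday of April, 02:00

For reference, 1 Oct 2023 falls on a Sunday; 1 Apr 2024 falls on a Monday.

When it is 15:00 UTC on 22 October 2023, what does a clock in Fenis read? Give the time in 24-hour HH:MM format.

03:00

1 October 2023 is a Sunday, so the first Saturday is October 7 and the fourth is October 28.
1 April 2024 is a Monday, so the first Sunday is April 7 and the third is April 21.
At the standard offset (UTC−12:00), 15:00 UTC − 12h = 03:00 Fenis standard time.
Daylight saving runs 28 October 2023 – 21 April 2024; the standard-time date in Fenis, 22 October 2023, is outside that window, so Fenis is on standard time at UTC−12:00.
15:00 UTC − 12h = 03:00 local.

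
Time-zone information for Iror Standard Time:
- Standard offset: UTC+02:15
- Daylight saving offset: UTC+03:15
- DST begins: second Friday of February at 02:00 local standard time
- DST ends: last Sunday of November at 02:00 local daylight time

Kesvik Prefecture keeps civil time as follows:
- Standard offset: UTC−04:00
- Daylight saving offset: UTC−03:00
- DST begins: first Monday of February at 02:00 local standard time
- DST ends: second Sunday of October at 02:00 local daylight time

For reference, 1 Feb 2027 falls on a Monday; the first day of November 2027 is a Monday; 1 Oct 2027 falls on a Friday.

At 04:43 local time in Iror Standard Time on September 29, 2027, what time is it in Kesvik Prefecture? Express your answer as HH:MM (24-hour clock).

22:28

1 February 2027 is a Monday, so the first Friday is February 5 and the second is February 12.
1 November 2027 is a Monday, so Sundays fall on 7, 14, 21, 28; the last is November 28.
Daylight saving runs 12 February – 28 November; September 29, 2027 is inside that window, so Iror Standard Time is at UTC+03:15.
04:43 Iror Standard Time − 3h15m = 01:28 UTC.
1 February 2027 is a Monday, so the first Monday is February 1.
1 October 2027 is a Friday, so the first Sunday is October 3 and the second is October 10.
At the standard offset (UTC−04:00), 01:28 UTC − 4h = 21:28 Kesvik Prefecture standard time (rolling into the previous day, 28 September 2027).
Daylight saving runs 1 February – 10 October; the standard-time date in Kesvik Prefecture, September 28, 2027, is inside that window, so Kesvik Prefecture is at UTC−03:00.
01:28 UTC − 3h = 22:28 Kesvik Prefecture (rolling into the previous day, 28 September 2027).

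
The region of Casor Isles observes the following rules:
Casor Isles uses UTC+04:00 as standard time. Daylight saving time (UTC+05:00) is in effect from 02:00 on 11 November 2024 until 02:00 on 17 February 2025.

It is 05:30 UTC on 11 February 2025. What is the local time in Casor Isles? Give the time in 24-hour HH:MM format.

10:30

At the standard offset (UTC+04:00), 05:30 UTC + 4h = 09:30 Casor Isles standard time.
Daylight saving runs 11 November 2024 – 17 February 2025; the standard-time date in Casor Isles, 11 February 2025, is inside that window, so Casor Isles is at UTC+05:00.
05:30 UTC + 5h = 10:30 local.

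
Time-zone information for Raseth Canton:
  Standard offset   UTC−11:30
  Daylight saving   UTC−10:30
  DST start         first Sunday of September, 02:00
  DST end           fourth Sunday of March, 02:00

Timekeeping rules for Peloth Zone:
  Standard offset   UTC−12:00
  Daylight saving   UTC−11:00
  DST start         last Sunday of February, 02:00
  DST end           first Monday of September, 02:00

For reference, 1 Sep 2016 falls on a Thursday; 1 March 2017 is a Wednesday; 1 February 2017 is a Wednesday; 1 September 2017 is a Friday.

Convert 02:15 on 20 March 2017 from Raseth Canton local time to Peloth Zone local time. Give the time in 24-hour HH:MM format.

01:45

1 September 2016 is a Thursday, so the first Sunday is September 4.
1 March 2017 is a Wednesday, so the first Sunday is March 5 and the fourth is March 26.
20 March 2017 falls between 4 September 2016 and 26 March 2017, so daylight saving is in effect and Raseth Canton is at UTC−10:30.
02:15 Raseth Canton + 10h30m = 12:45 UTC.
1 February 2017 is a Wednesday, so Sundays fall on 5, 12, 19, 26; the last is February 26.
1 September 2017 is a Friday, so the first Monday is September 4.
At the standard offset (UTC−12:00), 12:45 UTC − 12h = 00:45 Peloth Zone standard time.
The standard-time date in Peloth Zone, 20 March 2017, falls between 26 February and 4 September, so daylight saving is in effect and Peloth Zone is at UTC−11:00.
12:45 UTC − 11h = 01:45 Peloth Zone.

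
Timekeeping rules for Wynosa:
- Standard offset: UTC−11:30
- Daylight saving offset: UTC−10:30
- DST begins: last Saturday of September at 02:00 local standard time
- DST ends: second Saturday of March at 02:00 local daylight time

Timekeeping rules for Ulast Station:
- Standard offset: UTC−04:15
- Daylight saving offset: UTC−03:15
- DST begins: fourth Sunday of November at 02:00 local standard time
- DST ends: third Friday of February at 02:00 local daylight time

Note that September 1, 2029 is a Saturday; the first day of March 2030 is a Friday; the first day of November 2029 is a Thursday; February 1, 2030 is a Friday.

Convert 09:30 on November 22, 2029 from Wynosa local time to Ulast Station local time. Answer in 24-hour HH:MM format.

15:45

1 September 2029 is a Saturday, so Saturdays fall on 1, 8, 15, 22, 29; the last is September 29.
1 March 2030 is a Friday, so the first Saturday is March 2 and the second is March 9.
Daylight saving runs 29 September 2029 – 9 March 2030; November 22, 2029 is inside that window, so Wynosa is at UTC−10:30.
09:30 Wynosa + 10h30m = 20:00 UTC.
1 November 2029 is a Thursday, so the first Sunday is November 4 and the fourth is November 25.
1 February 2030 is a Friday, so the first Friday is February 1 and the third is February 15.
At the standard offset (UTC−04:15), 20:00 UTC − 4h15m = 15:45 Ulast Station standard time.
The standard-time date in Ulast Station, November 22, 2029, does not fall between 25 November 2029 and 15 February 2030, so daylight saving is not in effect and Ulast Station is at UTC−04:15.
20:00 UTC − 4h15m = 15:45 Ulast Station.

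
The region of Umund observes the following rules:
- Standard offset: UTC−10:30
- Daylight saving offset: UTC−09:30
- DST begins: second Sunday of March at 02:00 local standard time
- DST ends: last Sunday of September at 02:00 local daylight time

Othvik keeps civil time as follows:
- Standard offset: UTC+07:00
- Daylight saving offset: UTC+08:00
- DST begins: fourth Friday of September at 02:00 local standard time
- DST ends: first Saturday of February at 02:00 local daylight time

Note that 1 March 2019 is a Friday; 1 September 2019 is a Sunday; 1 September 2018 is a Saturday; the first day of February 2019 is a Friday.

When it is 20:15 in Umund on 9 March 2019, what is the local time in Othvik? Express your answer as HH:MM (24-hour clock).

1 March 2019 is a Friday, so the first Sunday is March 3 and the second is March 10.
1 September 2019 is a Sunday, so Sundays fall on 1, 8, 15, 22, 29; the last is September 29.
9 March 2019 is outside the daylight-saving period (10 March – 29 September), so Umund is on standard time, UTC−10:30.
20:15 Umund + 10h30m = 06:45 UTC (rolling into the next day, 10 March 2019).
1 September 2018 is a Saturday, so the first Friday is September 7 and the fourth is September 28.
1 February 2019 is a Friday, so the first Saturday is February 2.
At the standard offset (UTC+07:00), 06:45 UTC + 7h = 13:45 Othvik standard time.
Daylight saving runs 28 September 2018 – 2 February 2019; the standard-time date in Othvik, 10 March 2019, is outside that window, so Othvik is on standard time at UTC+07:00.
06:45 UTC + 7h = 13:45 Othvik.

13:45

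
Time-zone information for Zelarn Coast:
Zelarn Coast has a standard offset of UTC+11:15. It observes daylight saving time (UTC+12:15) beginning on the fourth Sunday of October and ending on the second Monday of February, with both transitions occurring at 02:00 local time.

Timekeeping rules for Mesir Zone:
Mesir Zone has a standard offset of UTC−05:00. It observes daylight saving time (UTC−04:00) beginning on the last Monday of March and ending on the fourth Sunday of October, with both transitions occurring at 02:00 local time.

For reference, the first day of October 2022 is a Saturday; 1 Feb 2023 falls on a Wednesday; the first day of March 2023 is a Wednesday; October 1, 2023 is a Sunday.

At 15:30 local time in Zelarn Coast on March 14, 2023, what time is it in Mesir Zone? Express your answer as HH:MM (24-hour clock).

1 October 2022 is a Saturday, so the first Sunday is October 2 and the fourth is October 23.
1 February 2023 is a Wednesday, so the first Monday is February 6 and the second is February 13.
Daylight saving runs 23 October 2022 – 13 February 2023; March 14, 2023 is outside that window, so Zelarn Coast is on standard time at UTC+11:15.
15:30 Zelarn Coast − 11h15m = 04:15 UTC.
1 March 2023 is a Wednesday, so Mondays fall on 6, 13, 20, 27; the last is March 27.
1 October 2023 is a Sunday, so the first Sunday is October 1 and the fourth is October 22.
At the standard offset (UTC−05:00), 04:15 UTC − 5h = 23:15 Mesir Zone standard time (rolling into the previous day, 13 March 2023).
The standard-time date in Mesir Zone, March 13, 2023, is outside the daylight-saving period (27 March – 22 October), so Mesir Zone is on standard time, UTC−05:00.
04:15 UTC − 5h = 23:15 Mesir Zone (rolling into the previous day, 13 March 2023).

23:15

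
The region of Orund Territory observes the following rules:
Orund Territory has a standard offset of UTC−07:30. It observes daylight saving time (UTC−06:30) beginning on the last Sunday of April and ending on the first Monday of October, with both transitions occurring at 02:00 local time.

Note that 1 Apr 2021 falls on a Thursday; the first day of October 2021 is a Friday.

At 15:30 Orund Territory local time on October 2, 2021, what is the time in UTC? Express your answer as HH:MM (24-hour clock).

22:00

1 April 2021 is a Thursday, so Sundays fall on 4, 11, 18, 25; the last is April 25.
1 October 2021 is a Friday, so the first Monday is October 4.
October 2, 2021 falls between 25 April and 4 October, so daylight saving is in effect and Orund Territory is at UTC−06:30.
15:30 local + 6h30m = 22:00 UTC.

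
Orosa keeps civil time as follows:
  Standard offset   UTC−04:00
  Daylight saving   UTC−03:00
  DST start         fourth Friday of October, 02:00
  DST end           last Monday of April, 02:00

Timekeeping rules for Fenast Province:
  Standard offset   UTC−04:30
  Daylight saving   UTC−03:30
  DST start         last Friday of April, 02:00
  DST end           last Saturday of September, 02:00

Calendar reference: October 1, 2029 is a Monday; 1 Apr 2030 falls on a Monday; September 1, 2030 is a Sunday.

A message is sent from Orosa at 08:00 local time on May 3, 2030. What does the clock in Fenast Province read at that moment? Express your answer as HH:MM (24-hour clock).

08:30

1 October 2029 is a Monday, so the first Friday is October 5 and the fourth is October 26.
1 April 2030 is a Monday, so Mondays fall on 1, 8, 15, 22, 29; the last is April 29.
May 3, 2030 is outside the daylight-saving period (26 October 2029 – 29 April 2030), so Orosa is on standard time, UTC−04:00.
08:00 Orosa + 4h = 12:00 UTC.
1 April 2030 is a Monday, so Fridays fall on 5, 12, 19, 26; the last is April 26.
1 September 2030 is a Sunday, so Saturdays fall on 7, 14, 21, 28; the last is September 28.
At the standard offset (UTC−04:30), 12:00 UTC − 4h30m = 07:30 Fenast Province standard time.
The standard-time date in Fenast Province, May 3, 2030, falls between 26 April and 28 September, so daylight saving is in effect and Fenast Province is at UTC−03:30.
12:00 UTC − 3h30m = 08:30 Fenast Province.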